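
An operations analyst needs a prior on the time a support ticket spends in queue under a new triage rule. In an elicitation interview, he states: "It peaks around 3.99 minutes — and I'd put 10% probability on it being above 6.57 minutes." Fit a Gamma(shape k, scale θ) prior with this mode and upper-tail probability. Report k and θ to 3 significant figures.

k ≈ 8.58, θ ≈ 0.526

Gamma(k,θ) with k>1 has mode (k−1)θ, so θ = 3.99/(k−1).
Need P(X < 6.57) = 0.9 with θ tied to k this way. Start at k = 2, θ = 3.99: P(X<6.57) ≈ 0.490.
Too low — raise k to concentrate. Iterating converges to k ≈ 8.58.
Then θ = 3.99/(8.58−1) ≈ 0.526.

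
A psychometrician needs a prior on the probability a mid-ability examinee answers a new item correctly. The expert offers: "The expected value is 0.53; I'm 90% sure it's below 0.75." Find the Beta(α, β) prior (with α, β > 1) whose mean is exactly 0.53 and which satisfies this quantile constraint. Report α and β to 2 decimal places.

With mean 0.53 fixed, write α = 0.53s, β = 0.47s where s = α+β.
Need P(θ < 0.75) = 0.9 under Beta(0.53s, 0.47s). Normal approximation: (q−m)/√(m(1−m)/s) ≈ z_{0.9} = 1.28, so s ≈ 0.53·0.47·(1.28)²/(0.75−0.53)² = 8.5.
At s = 8.5: P(θ<0.75) ≈ 0.908. Adjusting to match 0.9 gives s ≈ 7.93.
So α = 0.53·7.93 ≈ 4.20, β = 0.47·7.93 ≈ 3.72.

α ≈ 4.20, β ≈ 3.72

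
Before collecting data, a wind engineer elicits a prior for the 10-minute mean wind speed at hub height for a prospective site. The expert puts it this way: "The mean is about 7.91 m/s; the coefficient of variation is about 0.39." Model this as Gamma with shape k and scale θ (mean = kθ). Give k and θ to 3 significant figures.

k ≈ 6.57, θ ≈ 1.2

For Gamma(k, scale θ): mean = kθ, variance = kθ², so CV = 1/√k.
CV = 0.39, hence k = 1/CV² = 6.57.
Then θ = mean/k = 7.91/6.57 = 1.2.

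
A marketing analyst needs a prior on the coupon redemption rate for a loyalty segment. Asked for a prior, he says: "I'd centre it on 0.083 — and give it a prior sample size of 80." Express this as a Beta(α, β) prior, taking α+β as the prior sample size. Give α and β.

α = 6.64, β = 73.36

Under the effective-sample-size interpretation, Beta(α, β) has prior mean α/(α+β) and prior sample size α+β.
So α+β = 80 and α/(α+β) = 0.083, giving α = 0.083·80 = 6.64 and β = 80 − 6.64 = 73.36.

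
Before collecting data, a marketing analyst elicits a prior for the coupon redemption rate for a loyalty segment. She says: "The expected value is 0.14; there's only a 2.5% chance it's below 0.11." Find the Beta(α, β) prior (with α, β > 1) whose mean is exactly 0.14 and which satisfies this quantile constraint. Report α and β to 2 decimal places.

With mean 0.14 fixed, write α = 0.14s, β = 0.86s where s = α+β.
Need P(θ < 0.11) = 0.025 under Beta(0.14s, 0.86s). Normal approximation: (q−m)/√(m(1−m)/s) ≈ z_{0.025} = -1.96, so s ≈ 0.14·0.86·(-1.96)²/(0.11−0.14)² = 513.9.
At s = 513.9: P(θ<0.11) ≈ 0.020. Adjusting to match 0.025 gives s ≈ 464.96.
So α = 0.14·464.96 ≈ 65.09, β = 0.86·464.96 ≈ 399.86.

α ≈ 65.09, β ≈ 399.86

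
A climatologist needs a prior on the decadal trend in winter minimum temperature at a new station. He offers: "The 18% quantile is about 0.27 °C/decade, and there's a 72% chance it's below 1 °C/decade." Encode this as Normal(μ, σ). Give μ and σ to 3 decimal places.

The p-quantile of Normal(μ,σ) is μ + z_p·σ, with z_{0.18} = -0.9154 and z_{0.72} = 0.5828.
Eliminate σ: μ = (z₂·x₁ − z₁·x₂)/(z₂ − z₁) = (0.5828·0.27 − (-0.9154)·1)/1.498 = 0.716.
Then σ = (x₂ − x₁)/(z₂ − z₁) = (1 − 0.27)/1.498 = 0.487.

μ = 0.716, σ = 0.487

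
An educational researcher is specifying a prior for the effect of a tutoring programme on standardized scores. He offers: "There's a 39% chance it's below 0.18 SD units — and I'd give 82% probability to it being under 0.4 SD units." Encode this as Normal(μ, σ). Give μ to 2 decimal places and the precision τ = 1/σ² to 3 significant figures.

μ = 0.23, τ = 29.5

The p-quantile of Normal(μ,σ) is μ + z_p·σ, with z_{0.39} = -0.2793 and z_{0.82} = 0.9154.
Eliminate σ: μ = (z₂·x₁ − z₁·x₂)/(z₂ − z₁) = (0.9154·0.18 − (-0.2793)·0.4)/1.195 = 0.23.
Then σ = (x₂ − x₁)/(z₂ − z₁) = (0.4 − 0.18)/1.195 = 0.18.
Precision τ = 1/σ² = 1/0.1841² = 29.5.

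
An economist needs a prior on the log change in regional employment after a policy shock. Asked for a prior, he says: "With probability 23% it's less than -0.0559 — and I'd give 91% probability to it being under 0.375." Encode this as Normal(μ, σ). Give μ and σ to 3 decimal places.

μ = 0.097, σ = 0.207

The p-quantile of Normal(μ,σ) is μ + z_p·σ, with z_{0.23} = -0.7388 and z_{0.91} = 1.341.
Eliminate σ: μ = (z₂·x₁ − z₁·x₂)/(z₂ − z₁) = (1.341·-0.0559 − (-0.7388)·0.375)/2.08 = 0.097.
Then σ = (x₂ − x₁)/(z₂ − z₁) = (0.375 − -0.0559)/2.08 = 0.207.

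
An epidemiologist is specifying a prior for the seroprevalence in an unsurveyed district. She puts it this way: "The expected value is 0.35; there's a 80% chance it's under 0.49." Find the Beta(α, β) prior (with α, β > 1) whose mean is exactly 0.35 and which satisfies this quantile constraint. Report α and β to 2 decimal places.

α ≈ 2.75, β ≈ 5.10

With mean 0.35 fixed, write α = 0.35s, β = 0.65s where s = α+β.
Need P(θ < 0.49) = 0.8 under Beta(0.35s, 0.65s). Normal approximation: (q−m)/√(m(1−m)/s) ≈ z_{0.8} = 0.842, so s ≈ 0.35·0.65·(0.842)²/(0.49−0.35)² = 8.2.
At s = 8.2: P(θ<0.49) ≈ 0.805. Adjusting to match 0.8 gives s ≈ 7.85.
So α = 0.35·7.85 ≈ 2.75, β = 0.65·7.85 ≈ 5.10.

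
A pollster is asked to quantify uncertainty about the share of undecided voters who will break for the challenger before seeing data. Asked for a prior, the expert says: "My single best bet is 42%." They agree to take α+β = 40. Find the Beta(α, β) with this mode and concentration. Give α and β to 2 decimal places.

For α,β > 1 the Beta mode is (α−1)/(α+β−2). With α+β = 40, the mode is (α−1)/38.
Set (α−1)/38 = 0.42 → α = 1 + 0.42·38 = 16.96.
β = 40 − α = 23.04.

α = 16.96, β = 23.04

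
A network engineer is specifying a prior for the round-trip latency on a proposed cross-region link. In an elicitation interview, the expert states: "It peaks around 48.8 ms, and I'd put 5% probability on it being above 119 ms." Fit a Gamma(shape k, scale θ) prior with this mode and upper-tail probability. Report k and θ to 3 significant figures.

k ≈ 4.43, θ ≈ 14.2

Gamma(k,θ) with k>1 has mode (k−1)θ, so θ = 48.8/(k−1).
Need P(X < 119) = 0.95 with θ tied to k this way. Start at k = 2, θ = 48.8: P(X<119) ≈ 0.700.
Too low — raise k to concentrate. Iterating converges to k ≈ 4.43.
Then θ = 48.8/(4.43−1) ≈ 14.2.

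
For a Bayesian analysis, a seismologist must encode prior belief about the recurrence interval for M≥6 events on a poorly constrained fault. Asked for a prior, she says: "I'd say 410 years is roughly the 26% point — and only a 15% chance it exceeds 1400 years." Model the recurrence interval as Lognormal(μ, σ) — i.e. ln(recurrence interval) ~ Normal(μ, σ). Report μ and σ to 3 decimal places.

μ ≈ 6.487, σ ≈ 0.731

If T ~ Lognormal(μ,σ) then ln T ~ Normal(μ,σ), so the p-quantile of ln T is μ + z_p·σ.
ln(410) = 6.016 and ln(1400) = 7.244; z_{0.26} = -0.6433, z_{0.85} = 1.036.
σ = (7.244 − 6.016)/(1.036 − (-0.6433)) = 0.731.
μ = 6.016 − (-0.6433)·0.731 = 6.487.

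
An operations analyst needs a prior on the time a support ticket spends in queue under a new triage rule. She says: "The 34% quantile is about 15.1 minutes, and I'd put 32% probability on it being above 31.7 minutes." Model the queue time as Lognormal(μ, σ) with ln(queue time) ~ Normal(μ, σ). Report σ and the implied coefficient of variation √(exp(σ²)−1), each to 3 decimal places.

σ ≈ 0.843, CV ≈ 1.017

If T ~ Lognormal(μ,σ) then ln T ~ Normal(μ,σ), so the p-quantile of ln T is μ + z_p·σ.
ln(15.1) = 2.715 and ln(31.7) = 3.456; z_{0.34} = -0.4125, z_{0.68} = 0.4677.
σ = (3.456 − 2.715)/(0.4677 − (-0.4125)) = 0.843.
μ = 2.715 − (-0.4125)·0.843 = 3.062.
CV = √(exp(σ²)−1) = √(exp(0.7100)−1) = 1.017.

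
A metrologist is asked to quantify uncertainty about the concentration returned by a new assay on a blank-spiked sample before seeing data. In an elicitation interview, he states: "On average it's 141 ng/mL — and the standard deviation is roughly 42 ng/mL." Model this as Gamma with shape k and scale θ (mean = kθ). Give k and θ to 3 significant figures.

For Gamma(k, scale θ): mean = kθ, variance = kθ², so CV = 1/√k.
CV = SD/mean = 42/141 = 0.2979, hence k = 1/CV² = 11.3.
Then θ = mean/k = 141/11.3 = 12.5.

k ≈ 11.3, θ ≈ 12.5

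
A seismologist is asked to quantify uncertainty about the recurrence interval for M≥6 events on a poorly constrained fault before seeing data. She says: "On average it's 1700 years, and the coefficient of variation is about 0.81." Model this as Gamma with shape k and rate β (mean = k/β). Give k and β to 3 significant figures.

For Gamma(k, rate β): mean = k/β, variance = k/β², so CV = 1/√k.
CV = 0.81, hence k = 1/CV² = 1.52.
Then β = k/mean = 1.52/1700 = 0.000897.

k ≈ 1.52, β ≈ 0.000897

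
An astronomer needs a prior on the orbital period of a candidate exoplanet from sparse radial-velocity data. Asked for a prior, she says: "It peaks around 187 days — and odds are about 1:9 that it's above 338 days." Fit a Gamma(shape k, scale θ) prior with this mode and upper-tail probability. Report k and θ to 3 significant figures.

Gamma(k,θ) with k>1 has mode (k−1)θ, so θ = 187/(k−1).
Need P(X < 338) = 0.9 with θ tied to k this way. Start at k = 2, θ = 187: P(X<338) ≈ 0.539.
Too low — raise k to concentrate. Iterating converges to k ≈ 6.44.
Then θ = 187/(6.44−1) ≈ 34.4.

k ≈ 6.44, θ ≈ 34.4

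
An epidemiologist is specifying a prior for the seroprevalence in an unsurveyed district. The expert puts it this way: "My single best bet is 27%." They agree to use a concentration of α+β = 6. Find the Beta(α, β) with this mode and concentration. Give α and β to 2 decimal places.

For α,β > 1 the Beta mode is (α−1)/(α+β−2). With α+β = 6, the mode is (α−1)/4.
Set (α−1)/4 = 0.27 → α = 1 + 0.27·4 = 2.08.
β = 6 − α = 3.92.

α = 2.08, β = 3.92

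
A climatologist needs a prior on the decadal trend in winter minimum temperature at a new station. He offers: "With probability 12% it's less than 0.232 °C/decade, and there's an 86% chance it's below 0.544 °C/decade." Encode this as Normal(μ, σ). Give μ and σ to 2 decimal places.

The p-quantile of Normal(μ,σ) is μ + z_p·σ, with z_{0.12} = -1.175 and z_{0.86} = 1.08.
Eliminate σ: μ = (z₂·x₁ − z₁·x₂)/(z₂ − z₁) = (1.08·0.232 − (-1.175)·0.544)/2.255 = 0.39.
Then σ = (x₂ − x₁)/(z₂ − z₁) = (0.544 − 0.232)/2.255 = 0.14.

μ = 0.39, σ = 0.14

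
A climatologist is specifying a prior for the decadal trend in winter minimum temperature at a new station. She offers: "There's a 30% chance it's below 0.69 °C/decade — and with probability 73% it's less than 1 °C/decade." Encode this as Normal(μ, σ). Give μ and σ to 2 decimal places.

The p-quantile of Normal(μ,σ) is μ + z_p·σ, with z_{0.3} = -0.5244 and z_{0.73} = 0.6128.
Eliminate σ: μ = (z₂·x₁ − z₁·x₂)/(z₂ − z₁) = (0.6128·0.69 − (-0.5244)·1)/1.137 = 0.83.
Then σ = (x₂ − x₁)/(z₂ − z₁) = (1 − 0.69)/1.137 = 0.27.

μ = 0.83, σ = 0.27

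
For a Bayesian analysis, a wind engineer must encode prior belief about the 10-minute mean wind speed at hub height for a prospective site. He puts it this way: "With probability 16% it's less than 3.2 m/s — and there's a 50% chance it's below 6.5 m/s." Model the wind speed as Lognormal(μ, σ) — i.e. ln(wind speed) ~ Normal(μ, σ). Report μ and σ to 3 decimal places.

μ ≈ 1.872, σ ≈ 0.713

If T ~ Lognormal(μ,σ) then ln T ~ Normal(μ,σ), so the p-quantile of ln T is μ + z_p·σ.
ln(3.2) = 1.163 and ln(6.5) = 1.872; z_{0.16} = -0.9945, z_{0.5} = 0.
σ = (1.872 − 1.163)/(0 − (-0.9945)) = 0.713.
μ = 1.163 − (-0.9945)·0.713 = 1.872.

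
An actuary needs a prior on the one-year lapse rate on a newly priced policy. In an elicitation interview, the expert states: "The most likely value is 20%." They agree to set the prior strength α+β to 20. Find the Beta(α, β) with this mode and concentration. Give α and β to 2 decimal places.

For α,β > 1 the Beta mode is (α−1)/(α+β−2). With α+β = 20, the mode is (α−1)/18.
Set (α−1)/18 = 0.2 → α = 1 + 0.2·18 = 4.60.
β = 20 − α = 15.40.

α = 4.60, β = 15.40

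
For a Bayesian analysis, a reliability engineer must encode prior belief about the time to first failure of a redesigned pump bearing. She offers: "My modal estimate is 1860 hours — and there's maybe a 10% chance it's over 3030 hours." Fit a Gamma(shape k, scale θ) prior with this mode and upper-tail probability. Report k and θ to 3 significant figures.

k ≈ 8.91, θ ≈ 235

Gamma(k,θ) with k>1 has mode (k−1)θ, so θ = 1860/(k−1).
Need P(X < 3030) = 0.9 with θ tied to k this way. Start at k = 2, θ = 1860: P(X<3030) ≈ 0.484.
Too low — raise k to concentrate. Iterating converges to k ≈ 8.91.
Then θ = 1860/(8.91−1) ≈ 235.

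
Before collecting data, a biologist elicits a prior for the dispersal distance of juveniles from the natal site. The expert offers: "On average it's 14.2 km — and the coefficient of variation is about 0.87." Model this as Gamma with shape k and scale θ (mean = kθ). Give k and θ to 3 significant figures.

For Gamma(k, scale θ): mean = kθ, variance = kθ², so CV = 1/√k.
CV = 0.87, hence k = 1/CV² = 1.32.
Then θ = mean/k = 14.2/1.32 = 10.7.

k ≈ 1.32, θ ≈ 10.7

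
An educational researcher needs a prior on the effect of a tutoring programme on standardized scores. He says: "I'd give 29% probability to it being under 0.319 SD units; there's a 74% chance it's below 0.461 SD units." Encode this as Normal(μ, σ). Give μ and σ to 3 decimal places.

For Normal(μ,σ), the p-quantile is μ + z_p·σ. Here z_{0.29} = -0.5534, z_{0.74} = 0.6433.
So 0.319 = μ − 0.5534σ and 0.461 = μ + 0.6433σ.
Subtracting: σ = (0.461 − 0.319)/(0.6433 − (-0.5534)) = 0.119.
Then μ = 0.319 − (-0.5534)·0.119 = 0.385.

μ = 0.385, σ = 0.119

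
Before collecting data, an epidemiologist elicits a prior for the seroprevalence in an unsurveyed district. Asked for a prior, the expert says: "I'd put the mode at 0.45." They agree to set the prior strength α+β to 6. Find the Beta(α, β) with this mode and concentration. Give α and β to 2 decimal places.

For α,β > 1 the Beta mode is (α−1)/(α+β−2). With α+β = 6, the mode is (α−1)/4.
Set (α−1)/4 = 0.45 → α = 1 + 0.45·4 = 2.80.
β = 6 − α = 3.20.

α = 2.80, β = 3.20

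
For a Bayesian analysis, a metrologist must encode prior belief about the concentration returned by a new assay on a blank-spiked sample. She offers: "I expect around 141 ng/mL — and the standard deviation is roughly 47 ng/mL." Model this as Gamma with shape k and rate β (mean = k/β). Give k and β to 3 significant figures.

k ≈ 9, β ≈ 0.0638

For Gamma(k, rate β): mean = k/β, variance = k/β², so CV = 1/√k.
CV = SD/mean = 47/141 = 0.3333, hence k = 1/CV² = 9.
Then β = k/mean = 9/141 = 0.0638.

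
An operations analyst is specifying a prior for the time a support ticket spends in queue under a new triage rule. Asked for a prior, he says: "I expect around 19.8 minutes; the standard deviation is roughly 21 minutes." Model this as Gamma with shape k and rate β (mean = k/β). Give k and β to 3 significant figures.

k ≈ 0.889, β ≈ 0.0449

For Gamma(k, rate β): mean = k/β, variance = k/β², so CV = 1/√k.
CV = SD/mean = 21/19.8 = 1.061, hence k = 1/CV² = 0.889.
Then β = k/mean = 0.889/19.8 = 0.0449.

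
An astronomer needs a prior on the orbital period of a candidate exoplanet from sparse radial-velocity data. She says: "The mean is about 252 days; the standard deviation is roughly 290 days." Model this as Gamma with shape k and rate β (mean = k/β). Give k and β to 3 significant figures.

k ≈ 0.755, β ≈ 0.003

For Gamma(k, rate β): mean = k/β, variance = k/β², so CV = 1/√k.
CV = SD/mean = 290/252 = 1.151, hence k = 1/CV² = 0.755.
Then β = k/mean = 0.755/252 = 0.003.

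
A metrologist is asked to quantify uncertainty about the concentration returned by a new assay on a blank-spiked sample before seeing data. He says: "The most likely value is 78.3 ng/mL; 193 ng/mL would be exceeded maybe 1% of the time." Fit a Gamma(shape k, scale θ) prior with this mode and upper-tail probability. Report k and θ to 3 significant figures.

Gamma(k,θ) with k>1 has mode (k−1)θ, so θ = 78.3/(k−1).
Need P(X < 193) = 0.99 with θ tied to k this way. Start at k = 2, θ = 78.3: P(X<193) ≈ 0.705.
Too low — raise k to concentrate. Iterating converges to k ≈ 6.78.
Then θ = 78.3/(6.78−1) ≈ 13.5.

k ≈ 6.78, θ ≈ 13.5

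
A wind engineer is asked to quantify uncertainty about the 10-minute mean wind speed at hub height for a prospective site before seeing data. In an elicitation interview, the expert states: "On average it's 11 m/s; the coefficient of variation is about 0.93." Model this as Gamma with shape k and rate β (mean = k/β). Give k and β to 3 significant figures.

k ≈ 1.16, β ≈ 0.105

For Gamma(k, rate β): mean = k/β, variance = k/β², so CV = 1/√k.
CV = 0.93, hence k = 1/CV² = 1.16.
Then β = k/mean = 1.16/11 = 0.105.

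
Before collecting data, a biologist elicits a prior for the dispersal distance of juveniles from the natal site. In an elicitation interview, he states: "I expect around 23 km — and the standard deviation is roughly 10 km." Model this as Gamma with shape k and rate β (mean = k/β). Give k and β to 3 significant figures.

k ≈ 5.29, β ≈ 0.23

For Gamma(k, rate β): mean = k/β, variance = k/β², so CV = 1/√k.
CV = SD/mean = 10/23 = 0.4348, hence k = 1/CV² = 5.29.
Then β = k/mean = 5.29/23 = 0.23.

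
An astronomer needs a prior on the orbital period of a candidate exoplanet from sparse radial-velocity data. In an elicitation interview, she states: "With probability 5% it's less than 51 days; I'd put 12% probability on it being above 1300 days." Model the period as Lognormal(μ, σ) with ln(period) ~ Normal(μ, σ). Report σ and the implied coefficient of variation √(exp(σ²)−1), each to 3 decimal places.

If T ~ Lognormal(μ,σ) then ln T ~ Normal(μ,σ), so the p-quantile of ln T is μ + z_p·σ.
ln(51) = 3.932 and ln(1300) = 7.17; z_{0.05} = -1.645, z_{0.88} = 1.175.
σ = (7.17 − 3.932)/(1.175 − (-1.645)) = 1.148.
μ = 3.932 − (-1.645)·1.148 = 5.821.
CV = √(exp(σ²)−1) = √(exp(1.3188)−1) = 1.655.

σ ≈ 1.148, CV ≈ 1.655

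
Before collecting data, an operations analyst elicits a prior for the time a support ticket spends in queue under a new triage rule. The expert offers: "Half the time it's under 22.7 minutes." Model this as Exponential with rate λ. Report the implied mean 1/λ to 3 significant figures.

Exponential median = ln 2 / λ, so λ = ln 2 / 22.7 = 0.0305.
Mean = 1/λ = 32.7 minutes.

mean ≈ 32.7 minutes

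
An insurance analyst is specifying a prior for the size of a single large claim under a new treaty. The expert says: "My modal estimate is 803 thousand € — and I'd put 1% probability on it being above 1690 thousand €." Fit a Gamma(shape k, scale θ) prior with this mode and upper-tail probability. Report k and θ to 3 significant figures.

k ≈ 9.78, θ ≈ 91.4

Gamma(k,θ) with k>1 has mode (k−1)θ, so θ = 803/(k−1).
Need P(X < 1690) = 0.99 with θ tied to k this way. Start at k = 2, θ = 803: P(X<1690) ≈ 0.622.
Too low — raise k to concentrate. Iterating converges to k ≈ 9.78.
Then θ = 803/(9.78−1) ≈ 91.4.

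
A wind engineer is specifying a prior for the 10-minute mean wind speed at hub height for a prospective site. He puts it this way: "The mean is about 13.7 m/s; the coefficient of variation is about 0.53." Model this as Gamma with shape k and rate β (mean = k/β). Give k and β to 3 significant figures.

For Gamma(k, rate β): mean = k/β, variance = k/β², so CV = 1/√k.
CV = 0.53, hence k = 1/CV² = 3.56.
Then β = k/mean = 3.56/13.7 = 0.26.

k ≈ 3.56, β ≈ 0.26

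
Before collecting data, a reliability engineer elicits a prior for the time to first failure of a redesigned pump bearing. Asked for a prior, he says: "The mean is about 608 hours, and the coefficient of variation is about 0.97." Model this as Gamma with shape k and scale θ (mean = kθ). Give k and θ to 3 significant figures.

For Gamma(k, scale θ): mean = kθ, variance = kθ², so CV = 1/√k.
CV = 0.97, hence k = 1/CV² = 1.06.
Then θ = mean/k = 608/1.06 = 572.

k ≈ 1.06, θ ≈ 572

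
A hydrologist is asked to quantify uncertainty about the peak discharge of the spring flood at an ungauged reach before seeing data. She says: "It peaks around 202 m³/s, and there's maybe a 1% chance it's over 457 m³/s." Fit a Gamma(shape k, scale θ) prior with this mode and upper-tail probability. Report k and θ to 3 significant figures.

k ≈ 8.19, θ ≈ 28.1

Gamma(k,θ) with k>1 has mode (k−1)θ, so θ = 202/(k−1).
Need P(X < 457) = 0.99 with θ tied to k this way. Start at k = 2, θ = 202: P(X<457) ≈ 0.660.
Too low — raise k to concentrate. Iterating converges to k ≈ 8.19.
Then θ = 202/(8.19−1) ≈ 28.1.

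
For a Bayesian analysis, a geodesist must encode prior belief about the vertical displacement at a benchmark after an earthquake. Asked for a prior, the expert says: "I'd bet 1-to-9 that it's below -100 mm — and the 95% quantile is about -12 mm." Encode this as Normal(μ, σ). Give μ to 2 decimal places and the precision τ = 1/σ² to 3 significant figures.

For Normal(μ,σ), the p-quantile is μ + z_p·σ. Here z_{0.1} = -1.282, z_{0.95} = 1.645.
So -100 = μ − 1.282σ and -12 = μ + 1.645σ.
Subtracting: σ = (-12 − -100)/(1.645 − (-1.282)) = 30.07.
Then μ = -100 − (-1.282)·30.07 = -61.46.
Precision τ = 1/σ² = 1/30.07² = 0.00111.

μ = -61.46, τ = 0.00111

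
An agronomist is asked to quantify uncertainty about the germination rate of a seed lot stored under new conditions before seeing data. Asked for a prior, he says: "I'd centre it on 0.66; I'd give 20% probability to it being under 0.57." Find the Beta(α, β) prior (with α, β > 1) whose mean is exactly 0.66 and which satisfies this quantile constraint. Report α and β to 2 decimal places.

α ≈ 12.50, β ≈ 6.44

With mean 0.66 fixed, write α = 0.66s, β = 0.34s where s = α+β.
Need P(θ < 0.57) = 0.2 under Beta(0.66s, 0.34s). Normal approximation: (q−m)/√(m(1−m)/s) ≈ z_{0.2} = -0.842, so s ≈ 0.66·0.34·(-0.842)²/(0.57−0.66)² = 19.6.
At s = 19.6: P(θ<0.57) ≈ 0.196. Adjusting to match 0.2 gives s ≈ 18.95.
So α = 0.66·18.95 ≈ 12.50, β = 0.34·18.95 ≈ 6.44.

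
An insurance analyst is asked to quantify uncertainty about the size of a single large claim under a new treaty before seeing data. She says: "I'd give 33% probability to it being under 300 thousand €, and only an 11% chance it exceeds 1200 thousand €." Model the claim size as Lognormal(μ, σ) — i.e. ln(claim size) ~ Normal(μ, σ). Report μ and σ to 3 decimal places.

If T ~ Lognormal(μ,σ) then ln T ~ Normal(μ,σ), so the p-quantile of ln T is μ + z_p·σ.
ln(300) = 5.704 and ln(1200) = 7.09; z_{0.33} = -0.4399, z_{0.89} = 1.227.
σ = (7.09 − 5.704)/(1.227 − (-0.4399)) = 0.832.
μ = 5.704 − (-0.4399)·0.832 = 6.070.

μ ≈ 6.070, σ ≈ 0.832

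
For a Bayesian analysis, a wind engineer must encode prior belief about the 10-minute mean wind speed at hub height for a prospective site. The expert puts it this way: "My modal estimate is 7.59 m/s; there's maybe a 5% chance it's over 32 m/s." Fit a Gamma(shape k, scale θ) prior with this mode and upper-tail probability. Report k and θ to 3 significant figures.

Gamma(k,θ) with k>1 has mode (k−1)θ, so θ = 7.59/(k−1).
Need P(X < 32) = 0.95 with θ tied to k this way. Start at k = 2, θ = 7.59: P(X<32) ≈ 0.923.
Too low — raise k to concentrate. Iterating converges to k ≈ 2.2.
Then θ = 7.59/(2.2−1) ≈ 6.31.

k ≈ 2.2, θ ≈ 6.31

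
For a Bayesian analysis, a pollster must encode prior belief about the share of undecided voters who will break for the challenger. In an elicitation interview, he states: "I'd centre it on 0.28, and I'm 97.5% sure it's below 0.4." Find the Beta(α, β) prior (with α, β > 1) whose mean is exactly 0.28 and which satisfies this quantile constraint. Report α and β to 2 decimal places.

α ≈ 16.54, β ≈ 42.54

With mean 0.28 fixed, write α = 0.28s, β = 0.72s where s = α+β.
Need P(θ < 0.4) = 0.975 under Beta(0.28s, 0.72s). Normal approximation: (q−m)/√(m(1−m)/s) ≈ z_{0.975} = 1.96, so s ≈ 0.28·0.72·(1.96)²/(0.4−0.28)² = 53.8.
At s = 53.8: P(θ<0.4) ≈ 0.969. Adjusting to match 0.975 gives s ≈ 59.09.
So α = 0.28·59.09 ≈ 16.54, β = 0.72·59.09 ≈ 42.54.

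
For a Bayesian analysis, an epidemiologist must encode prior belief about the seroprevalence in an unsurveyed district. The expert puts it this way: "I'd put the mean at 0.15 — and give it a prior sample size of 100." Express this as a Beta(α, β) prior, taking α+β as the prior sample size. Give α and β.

Under the effective-sample-size interpretation, Beta(α, β) has prior mean α/(α+β) and prior sample size α+β.
So α+β = 100 and α/(α+β) = 0.15, giving α = 0.15·100 = 15 and β = 100 − 15 = 85.

α = 15, β = 85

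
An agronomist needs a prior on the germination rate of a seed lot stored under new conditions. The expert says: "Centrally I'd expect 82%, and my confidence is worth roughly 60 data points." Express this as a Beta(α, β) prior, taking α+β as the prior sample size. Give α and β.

α = 49.2, β = 10.8

Under the effective-sample-size interpretation, Beta(α, β) has prior mean α/(α+β) and prior sample size α+β.
So α+β = 60 and α/(α+β) = 0.82, giving α = 0.82·60 = 49.2 and β = 60 − 49.2 = 10.8.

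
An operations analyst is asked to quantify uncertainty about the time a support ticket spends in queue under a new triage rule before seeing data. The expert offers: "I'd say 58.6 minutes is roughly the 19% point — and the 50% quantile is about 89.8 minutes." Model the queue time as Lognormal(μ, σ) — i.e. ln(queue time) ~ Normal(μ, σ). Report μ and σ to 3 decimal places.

If T ~ Lognormal(μ,σ) then ln T ~ Normal(μ,σ), so the p-quantile of ln T is μ + z_p·σ.
ln(58.6) = 4.071 and ln(89.8) = 4.498; z_{0.19} = -0.8779, z_{0.5} = 0.
σ = (4.498 − 4.071)/(0 − (-0.8779)) = 0.486.
μ = 4.071 − (-0.8779)·0.486 = 4.498.

μ ≈ 4.498, σ ≈ 0.486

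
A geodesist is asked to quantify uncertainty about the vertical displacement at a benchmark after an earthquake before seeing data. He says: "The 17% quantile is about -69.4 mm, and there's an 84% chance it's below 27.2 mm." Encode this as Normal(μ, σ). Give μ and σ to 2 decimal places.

μ = -22.10, σ = 49.57

For Normal(μ,σ), the p-quantile is μ + z_p·σ. Here z_{0.17} = -0.9542, z_{0.84} = 0.9945.
So -69.4 = μ − 0.9542σ and 27.2 = μ + 0.9945σ.
Subtracting: σ = (27.2 − -69.4)/(0.9945 − (-0.9542)) = 49.57.
Then μ = -69.4 − (-0.9542)·49.57 = -22.10.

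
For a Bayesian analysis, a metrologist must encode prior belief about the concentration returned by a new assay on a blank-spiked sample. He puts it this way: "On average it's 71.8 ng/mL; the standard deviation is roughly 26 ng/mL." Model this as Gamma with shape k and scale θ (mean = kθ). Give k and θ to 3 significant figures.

For Gamma(k, scale θ): mean = kθ, variance = kθ², so CV = 1/√k.
CV = SD/mean = 26/71.8 = 0.3621, hence k = 1/CV² = 7.63.
Then θ = mean/k = 71.8/7.63 = 9.42.

k ≈ 7.63, θ ≈ 9.42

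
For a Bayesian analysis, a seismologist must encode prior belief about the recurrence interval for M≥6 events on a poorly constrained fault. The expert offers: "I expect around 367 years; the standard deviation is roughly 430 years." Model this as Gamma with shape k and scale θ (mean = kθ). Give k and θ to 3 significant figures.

For Gamma(k, scale θ): mean = kθ, variance = kθ², so CV = 1/√k.
CV = SD/mean = 430/367 = 1.172, hence k = 1/CV² = 0.728.
Then θ = mean/k = 367/0.728 = 504.

k ≈ 0.728, θ ≈ 504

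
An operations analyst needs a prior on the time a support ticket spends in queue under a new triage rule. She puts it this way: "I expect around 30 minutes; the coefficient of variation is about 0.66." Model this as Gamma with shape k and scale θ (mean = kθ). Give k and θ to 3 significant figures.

For Gamma(k, scale θ): mean = kθ, variance = kθ², so CV = 1/√k.
CV = 0.66, hence k = 1/CV² = 2.3.
Then θ = mean/k = 30/2.3 = 13.1.

k ≈ 2.3, θ ≈ 13.1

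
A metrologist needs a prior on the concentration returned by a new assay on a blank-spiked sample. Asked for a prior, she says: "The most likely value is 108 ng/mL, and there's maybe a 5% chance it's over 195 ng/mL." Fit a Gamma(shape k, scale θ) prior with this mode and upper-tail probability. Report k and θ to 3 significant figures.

Gamma(k,θ) with k>1 has mode (k−1)θ, so θ = 108/(k−1).
Need P(X < 195) = 0.95 with θ tied to k this way. Start at k = 2, θ = 108: P(X<195) ≈ 0.539.
Too low — raise k to concentrate. Iterating converges to k ≈ 8.98.
Then θ = 108/(8.98−1) ≈ 13.5.

k ≈ 8.98, θ ≈ 13.5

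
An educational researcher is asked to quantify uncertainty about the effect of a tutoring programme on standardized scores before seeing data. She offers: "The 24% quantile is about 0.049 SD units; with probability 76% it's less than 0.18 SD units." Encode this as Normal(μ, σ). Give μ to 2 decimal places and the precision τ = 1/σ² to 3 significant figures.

μ = 0.11, τ = 116

The p-quantile of Normal(μ,σ) is μ + z_p·σ, with z_{0.24} = -0.7063 and z_{0.76} = 0.7063.
Eliminate σ: μ = (z₂·x₁ − z₁·x₂)/(z₂ − z₁) = (0.7063·0.049 − (-0.7063)·0.18)/1.413 = 0.11.
Then σ = (x₂ − x₁)/(z₂ − z₁) = (0.18 − 0.049)/1.413 = 0.09.
Precision τ = 1/σ² = 1/0.09274² = 116.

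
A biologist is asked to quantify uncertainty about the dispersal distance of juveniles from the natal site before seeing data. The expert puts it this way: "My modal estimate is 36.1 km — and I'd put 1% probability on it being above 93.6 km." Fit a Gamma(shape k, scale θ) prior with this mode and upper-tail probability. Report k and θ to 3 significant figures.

k ≈ 6.13, θ ≈ 7.04

Gamma(k,θ) with k>1 has mode (k−1)θ, so θ = 36.1/(k−1).
Need P(X < 93.6) = 0.99 with θ tied to k this way. Start at k = 2, θ = 36.1: P(X<93.6) ≈ 0.731.
Too low — raise k to concentrate. Iterating converges to k ≈ 6.13.
Then θ = 36.1/(6.13−1) ≈ 7.04.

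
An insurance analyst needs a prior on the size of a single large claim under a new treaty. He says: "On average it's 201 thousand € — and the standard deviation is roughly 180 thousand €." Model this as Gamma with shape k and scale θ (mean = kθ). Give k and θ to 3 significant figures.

k ≈ 1.25, θ ≈ 161

For Gamma(k, scale θ): mean = kθ, variance = kθ², so CV = 1/√k.
CV = SD/mean = 180/201 = 0.8955, hence k = 1/CV² = 1.25.
Then θ = mean/k = 201/1.25 = 161.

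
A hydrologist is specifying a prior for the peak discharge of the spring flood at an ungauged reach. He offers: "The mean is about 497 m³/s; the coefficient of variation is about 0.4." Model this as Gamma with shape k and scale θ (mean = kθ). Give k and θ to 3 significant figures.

k ≈ 6.25, θ ≈ 79.5

For Gamma(k, scale θ): mean = kθ, variance = kθ², so CV = 1/√k.
CV = 0.4, hence k = 1/CV² = 6.25.
Then θ = mean/k = 497/6.25 = 79.5.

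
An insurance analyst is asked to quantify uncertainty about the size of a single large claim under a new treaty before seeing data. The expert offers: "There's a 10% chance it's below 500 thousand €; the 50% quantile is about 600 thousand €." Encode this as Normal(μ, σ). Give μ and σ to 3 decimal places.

μ = 600.000, σ = 78.030

The p-quantile of Normal(μ,σ) is μ + z_p·σ, with z_{0.1} = -1.282 and z_{0.5} = 0.
Eliminate σ: μ = (z₂·x₁ − z₁·x₂)/(z₂ − z₁) = (0·500 − (-1.282)·600)/1.282 = 600.000.
Then σ = (x₂ − x₁)/(z₂ − z₁) = (600 − 500)/1.282 = 78.030.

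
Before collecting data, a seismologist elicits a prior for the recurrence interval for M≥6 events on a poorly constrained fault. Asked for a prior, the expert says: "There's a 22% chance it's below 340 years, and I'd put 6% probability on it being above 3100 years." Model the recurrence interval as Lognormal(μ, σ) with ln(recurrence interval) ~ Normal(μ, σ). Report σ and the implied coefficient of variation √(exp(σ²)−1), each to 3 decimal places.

If T ~ Lognormal(μ,σ) then ln T ~ Normal(μ,σ), so the p-quantile of ln T is μ + z_p·σ.
ln(340) = 5.829 and ln(3100) = 8.039; z_{0.22} = -0.7722, z_{0.94} = 1.555.
σ = (8.039 − 5.829)/(1.555 − (-0.7722)) = 0.950.
μ = 5.829 − (-0.7722)·0.950 = 6.562.
CV = √(exp(σ²)−1) = √(exp(0.9022)−1) = 1.210.

σ ≈ 0.950, CV ≈ 1.210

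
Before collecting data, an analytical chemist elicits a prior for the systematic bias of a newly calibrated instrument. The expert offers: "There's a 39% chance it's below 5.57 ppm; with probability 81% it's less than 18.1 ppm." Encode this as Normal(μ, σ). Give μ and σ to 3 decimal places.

μ = 8.594, σ = 10.828

For Normal(μ,σ), the p-quantile is μ + z_p·σ. Here z_{0.39} = -0.2793, z_{0.81} = 0.8779.
So 5.57 = μ − 0.2793σ and 18.1 = μ + 0.8779σ.
Subtracting: σ = (18.1 − 5.57)/(0.8779 − (-0.2793)) = 10.828.
Then μ = 5.57 − (-0.2793)·10.828 = 8.594.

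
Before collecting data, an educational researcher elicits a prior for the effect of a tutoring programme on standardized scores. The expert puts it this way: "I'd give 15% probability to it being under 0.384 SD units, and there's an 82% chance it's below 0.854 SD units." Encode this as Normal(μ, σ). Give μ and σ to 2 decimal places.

μ = 0.63, σ = 0.24

The p-quantile of Normal(μ,σ) is μ + z_p·σ, with z_{0.15} = -1.036 and z_{0.82} = 0.9154.
Eliminate σ: μ = (z₂·x₁ − z₁·x₂)/(z₂ − z₁) = (0.9154·0.384 − (-1.036)·0.854)/1.952 = 0.63.
Then σ = (x₂ − x₁)/(z₂ − z₁) = (0.854 − 0.384)/1.952 = 0.24.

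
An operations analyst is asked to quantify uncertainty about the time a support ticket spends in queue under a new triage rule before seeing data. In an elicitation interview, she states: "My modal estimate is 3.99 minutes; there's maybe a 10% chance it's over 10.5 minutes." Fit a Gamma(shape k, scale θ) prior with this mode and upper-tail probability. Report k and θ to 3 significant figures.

k ≈ 3.05, θ ≈ 1.95

Gamma(k,θ) with k>1 has mode (k−1)θ, so θ = 3.99/(k−1).
Need P(X < 10.5) = 0.9 with θ tied to k this way. Start at k = 2, θ = 3.99: P(X<10.5) ≈ 0.739.
Too low — raise k to concentrate. Iterating converges to k ≈ 3.05.
Then θ = 3.99/(3.05−1) ≈ 1.95.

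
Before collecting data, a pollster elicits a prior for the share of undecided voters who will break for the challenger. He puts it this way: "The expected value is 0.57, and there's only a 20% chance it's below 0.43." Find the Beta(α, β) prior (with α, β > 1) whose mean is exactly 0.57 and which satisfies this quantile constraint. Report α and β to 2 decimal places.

With mean 0.57 fixed, write α = 0.57s, β = 0.43s where s = α+β.
Need P(θ < 0.43) = 0.2 under Beta(0.57s, 0.43s). Normal approximation: (q−m)/√(m(1−m)/s) ≈ z_{0.2} = -0.842, so s ≈ 0.57·0.43·(-0.842)²/(0.43−0.57)² = 8.9.
At s = 8.9: P(θ<0.43) ≈ 0.199. Adjusting to match 0.2 gives s ≈ 8.79.
So α = 0.57·8.79 ≈ 5.01, β = 0.43·8.79 ≈ 3.78.

α ≈ 5.01, β ≈ 3.78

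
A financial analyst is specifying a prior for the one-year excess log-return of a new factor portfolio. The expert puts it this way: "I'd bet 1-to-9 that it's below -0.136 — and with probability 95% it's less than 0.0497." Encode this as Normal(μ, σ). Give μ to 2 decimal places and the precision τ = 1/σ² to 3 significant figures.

For Normal(μ,σ), the p-quantile is μ + z_p·σ. Here z_{0.1} = -1.282, z_{0.95} = 1.645.
So -0.136 = μ − 1.282σ and 0.0497 = μ + 1.645σ.
Subtracting: σ = (0.0497 − -0.136)/(1.645 − (-1.282)) = 0.06.
Then μ = -0.136 − (-1.282)·0.06 = -0.05.
Precision τ = 1/σ² = 1/0.06346² = 248.

μ = -0.05, τ = 248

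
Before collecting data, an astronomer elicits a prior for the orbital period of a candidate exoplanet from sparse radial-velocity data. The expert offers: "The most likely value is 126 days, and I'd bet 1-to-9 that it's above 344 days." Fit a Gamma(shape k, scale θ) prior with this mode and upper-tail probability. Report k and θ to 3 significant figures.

k ≈ 2.9, θ ≈ 66.4

Gamma(k,θ) with k>1 has mode (k−1)θ, so θ = 126/(k−1).
Need P(X < 344) = 0.9 with θ tied to k this way. Start at k = 2, θ = 126: P(X<344) ≈ 0.757.
Too low — raise k to concentrate. Iterating converges to k ≈ 2.9.
Then θ = 126/(2.9−1) ≈ 66.4.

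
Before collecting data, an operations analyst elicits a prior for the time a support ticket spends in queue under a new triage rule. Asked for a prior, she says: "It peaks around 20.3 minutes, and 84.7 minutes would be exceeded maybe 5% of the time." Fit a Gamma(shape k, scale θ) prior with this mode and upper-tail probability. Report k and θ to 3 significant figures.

Gamma(k,θ) with k>1 has mode (k−1)θ, so θ = 20.3/(k−1).
Need P(X < 84.7) = 0.95 with θ tied to k this way. Start at k = 2, θ = 20.3: P(X<84.7) ≈ 0.920.
Too low — raise k to concentrate. Iterating converges to k ≈ 2.22.
Then θ = 20.3/(2.22−1) ≈ 16.6.

k ≈ 2.22, θ ≈ 16.6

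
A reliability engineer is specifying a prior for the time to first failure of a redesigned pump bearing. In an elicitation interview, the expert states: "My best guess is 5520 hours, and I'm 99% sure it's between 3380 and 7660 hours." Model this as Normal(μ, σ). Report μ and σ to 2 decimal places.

μ = 5520.00, σ = 830.80

A symmetric 99% interval runs μ ± z·σ with z = 2.576.
Half-width = 2140, so σ = 2140/2.576 = 830.80.
μ is the stated best guess, 5520.00.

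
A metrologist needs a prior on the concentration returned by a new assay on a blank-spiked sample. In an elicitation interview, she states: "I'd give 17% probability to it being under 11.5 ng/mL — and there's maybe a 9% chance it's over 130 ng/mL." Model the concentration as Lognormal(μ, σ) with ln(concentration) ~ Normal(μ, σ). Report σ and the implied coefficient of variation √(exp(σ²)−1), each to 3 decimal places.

If T ~ Lognormal(μ,σ) then ln T ~ Normal(μ,σ), so the p-quantile of ln T is μ + z_p·σ.
ln(11.5) = 2.442 and ln(130) = 4.868; z_{0.17} = -0.9542, z_{0.91} = 1.341.
σ = (4.868 − 2.442)/(1.341 − (-0.9542)) = 1.057.
μ = 2.442 − (-0.9542)·1.057 = 3.451.
CV = √(exp(σ²)−1) = √(exp(1.1167)−1) = 1.433.

σ ≈ 1.057, CV ≈ 1.433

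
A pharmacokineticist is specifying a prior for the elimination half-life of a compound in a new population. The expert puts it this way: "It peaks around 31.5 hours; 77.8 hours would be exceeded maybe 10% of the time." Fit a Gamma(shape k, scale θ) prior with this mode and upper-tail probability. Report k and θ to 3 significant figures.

Gamma(k,θ) with k>1 has mode (k−1)θ, so θ = 31.5/(k−1).
Need P(X < 77.8) = 0.9 with θ tied to k this way. Start at k = 2, θ = 31.5: P(X<77.8) ≈ 0.706.
Too low — raise k to concentrate. Iterating converges to k ≈ 3.35.
Then θ = 31.5/(3.35−1) ≈ 13.4.

k ≈ 3.35, θ ≈ 13.4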